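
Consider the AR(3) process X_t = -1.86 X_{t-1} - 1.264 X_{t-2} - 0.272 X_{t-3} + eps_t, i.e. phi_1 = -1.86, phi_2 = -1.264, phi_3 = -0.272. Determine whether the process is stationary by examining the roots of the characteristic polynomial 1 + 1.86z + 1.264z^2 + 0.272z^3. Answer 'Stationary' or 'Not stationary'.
\text{Stationary}

The AR(p) characteristic polynomial is P(z) = 1 + 1.86z + 1.264z^2 + 0.272z^3.
Stationarity requires all roots to lie outside the unit circle, i.e. |z| > 1 for every root.
Degree 3: look for a simple real root z0 first, then factor out (1 - z/z0) and solve the remaining quadratic.
Testing z0 = -2.5: P(-2.5) = 1 + (1.86)(-2.5) + (1.264)(-2.5)^2 + (0.272)(-2.5)^3
  = 1 + (-4.65) + (7.9) + (-4.25) = 0.  So z_0 = -2.5 is a root, |z_0| = 2.5.
Divide out the factor (1 + 0.4 z) = (1 - z/z0) (since 1/z0 = -0.4):
  P(z) = (1 + 0.4 z)(1 + (1.46) z + (0.68) z^2)
  [check: z-coef 1.46 - (-0.4) = 1.86; z^2-coef 0.68 - (-0.4)(1.46) = 1.264; z^3-coef -(-0.4)(0.68) = 0.272.]
Remaining roots from the quadratic factor 1 + (1.46) z + (0.68) z^2:
  Set 1 + (1.46) z + (0.68) z^2 = 0, i.e. a z^2 + b z + c = 0 with a = 0.68, b = 1.46, c = 1.
  Discriminant D = b^2 - 4ac = (1.46)^2 - 4*(0.68)*1 = 2.1316 - (2.72) = -0.5884.
  D < 0, so the roots are the complex-conjugate pair z = (-b +/- i sqrt(-D)) / (2a) = -1.0735 +/- 0.564i.
  For a conjugate pair |z|^2 = z * conj(z) = (product of roots) = c/a = 1/(0.68) = 1.470588, so |z| = sqrt(1.470588) = 1.2127 for both roots.
Moduli of all roots: 2.5000, 1.2127, 1.2127.
All moduli strictly greater than 1? Yes.
Verdict: Stationary.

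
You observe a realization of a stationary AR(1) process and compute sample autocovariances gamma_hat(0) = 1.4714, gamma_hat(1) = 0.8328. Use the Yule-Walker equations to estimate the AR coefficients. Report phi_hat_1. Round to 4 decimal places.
\hat\phi_{1} = 0.5660

The Yule-Walker equations for an AR(p) process read, in matrix form,
  Gamma_p phi = r_p,   with   (Gamma_p)_{ij} = gamma(|i - j|),
                       (r_p)_i = gamma(i),   i,j = 1..p.
Substitute the sample gammas (Toeplitz matrix and right-hand side of size 1):
  Gamma_p = [[1.4714]]
  r_p     = [0.8328]
With p = 1 this is the single equation gamma(0) phi_1 = gamma(1):
  phi_hat_1 = gamma(1) / gamma(0) = 0.8328 / 1.4714 = 0.5660.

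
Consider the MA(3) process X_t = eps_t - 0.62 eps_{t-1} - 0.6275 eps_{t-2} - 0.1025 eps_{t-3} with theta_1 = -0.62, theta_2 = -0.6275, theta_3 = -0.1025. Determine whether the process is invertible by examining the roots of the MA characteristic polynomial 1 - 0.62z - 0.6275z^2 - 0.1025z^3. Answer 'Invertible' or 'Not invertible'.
\text{Not invertible}

The MA(q) characteristic polynomial is P(z) = 1 - 0.62z - 0.6275z^2 - 0.1025z^3.
Invertibility requires all roots to lie outside the unit circle, i.e. |z| > 1 for every root.
Degree 3: look for a simple real root z0 first, then factor out (1 - z/z0) and solve the remaining quadratic.
Testing z0 = -4: P(-4) = 1 + (-0.62)(-4) + (-0.6275)(-4)^2 + (-0.1025)(-4)^3
  = 1 + (2.48) + (-10.04) + (6.56) = 0.  So z_0 = -4 is a root, |z_0| = 4.
Divide out the factor (1 + 0.25 z) = (1 - z/z0) (since 1/z0 = -0.25):
  P(z) = (1 + 0.25 z)(1 + (-0.87) z + (-0.41) z^2)
  [check: z-coef -0.87 - (-0.25) = -0.62; z^2-coef -0.41 - (-0.25)(-0.87) = -0.6275; z^3-coef -(-0.25)(-0.41) = -0.1025.]
Remaining roots from the quadratic factor 1 + (-0.87) z + (-0.41) z^2:
  Set 1 + (-0.87) z + (-0.41) z^2 = 0, i.e. a z^2 + b z + c = 0 with a = -0.41, b = -0.87, c = 1.
  Discriminant D = b^2 - 4ac = (-0.87)^2 - 4*(-0.41)*1 = 0.7569 - (-1.64) = 2.3969.
  D >= 0, so the roots are real: z = (-b +/- sqrt(D)) / (2a) = (0.87 +/- 1.548192) / (-0.82).
    z_1 = (0.87 + 1.548192) / (-0.82) = -2.949,   |z_1| = 2.949.
    z_2 = (0.87 - 1.548192) / (-0.82) = 0.8271,   |z_2| = 0.8271.
Moduli of all roots: 4.0000, 2.9490, 0.8271.
All moduli strictly greater than 1? No.
Verdict: Not invertible.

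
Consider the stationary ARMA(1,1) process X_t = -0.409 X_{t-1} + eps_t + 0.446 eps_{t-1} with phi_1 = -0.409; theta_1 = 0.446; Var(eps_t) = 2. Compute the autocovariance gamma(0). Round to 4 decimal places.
\gamma(0) = 2.0033

Multiply the model equation by X_{t-k} and take expectations. With theta_0 = psi_0 = 1 and psi_j the MA(infinity) weights, this gives
  gamma(k) - sum_i phi_i gamma(k-i) = c_k,
  c_k = sigma^2 * sum_{j=k..q} theta_j psi_{j-k}   (c_k = 0 for k > q),
using gamma(-m) = gamma(m).
psi-weights needed (psi_j = theta_j + sum_i phi_i psi_{j-i}):
  psi_1 = theta_1 + phi_1 = 0.446 + (-0.409) = 0.037
Right-hand sides:
  c_0 = sigma^2 (1 + theta_1 psi_1) = 2 * (1 + (0.446)(0.037)) = 2 * 1.016502 = 2.033004
  c_1 = sigma^2 theta_1 = 2 * (0.446) = 0.892
  c_2 = 0
Equations for k = 0 and k = 1 (AR order 1):
  gamma(0) = phi_1 gamma(1) + c_0
  gamma(1) = phi_1 gamma(0) + c_1
Substituting the second into the first: gamma(0) (1 - phi_1^2) = c_0 + phi_1 c_1, so
  gamma(0) = (c_0 + phi_1 c_1) / (1 - phi_1^2) = (2.033004 + (-0.409)(0.892)) / (1 - (-0.409)^2) = 1.668176 / 0.832719 = 2.003288.
Therefore gamma(0) = 2.0033 (to 4 decimal places).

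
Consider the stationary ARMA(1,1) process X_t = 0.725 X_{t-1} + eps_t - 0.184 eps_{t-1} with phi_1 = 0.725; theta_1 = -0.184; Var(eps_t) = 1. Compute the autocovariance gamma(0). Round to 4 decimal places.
\gamma(0) = 1.6170

Multiply the model equation by X_{t-k} and take expectations. With theta_0 = psi_0 = 1 and psi_j the MA(infinity) weights, this gives
  gamma(k) - sum_i phi_i gamma(k-i) = c_k,
  c_k = sigma^2 * sum_{j=k..q} theta_j psi_{j-k}   (c_k = 0 for k > q),
using gamma(-m) = gamma(m).
psi-weights needed (psi_j = theta_j + sum_i phi_i psi_{j-i}):
  psi_1 = theta_1 + phi_1 = -0.184 + (0.725) = 0.541
Right-hand sides:
  c_0 = sigma^2 (1 + theta_1 psi_1) = 1 * (1 + (-0.184)(0.541)) = 1 * 0.900456 = 0.900456
  c_1 = sigma^2 theta_1 = 1 * (-0.184) = -0.184
  c_2 = 0
Equations for k = 0 and k = 1 (AR order 1):
  gamma(0) = phi_1 gamma(1) + c_0
  gamma(1) = phi_1 gamma(0) + c_1
Substituting the second into the first: gamma(0) (1 - phi_1^2) = c_0 + phi_1 c_1, so
  gamma(0) = (c_0 + phi_1 c_1) / (1 - phi_1^2) = (0.900456 + (0.725)(-0.184)) / (1 - (0.725)^2) = 0.767056 / 0.474375 = 1.616982.
Therefore gamma(0) = 1.6170 (to 4 decimal places).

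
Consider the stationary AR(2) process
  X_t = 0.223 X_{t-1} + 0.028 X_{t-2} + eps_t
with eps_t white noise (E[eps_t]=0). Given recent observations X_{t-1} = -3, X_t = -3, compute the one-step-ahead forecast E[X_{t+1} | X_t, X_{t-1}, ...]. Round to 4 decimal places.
E[X_{t+1} \mid \mathcal F_t] = -0.7530

For an AR(p) model X_t = c + sum_i phi_i X_{t-i} + eps_t, the
one-step-ahead conditional mean is
  E[X_{t+1} | X_t, ...] = c + sum_i phi_i X_{t+1-i}.
Substitute known values:
  E[X_{t+1} | ...] = (0.223) * (-3) + (0.028) * (-3)
                   = -0.7530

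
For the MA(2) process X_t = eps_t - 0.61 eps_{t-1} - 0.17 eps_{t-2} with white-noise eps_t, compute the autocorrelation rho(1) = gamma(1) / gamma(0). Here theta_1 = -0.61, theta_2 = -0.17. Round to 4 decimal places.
\rho(1) = -0.3614

For an MA(q) process with theta_0 = 1, the autocovariance is
  gamma(k) = sigma^2 * sum_{i=0..q-k} theta_i * theta_{i+k},
and rho(k) = gamma(k) / gamma(0). Sigma^2 cancels.
  numerator   = (1)*(-0.61) + (-0.61)*(-0.17) = -0.5063.
  denominator = (1)^2 + (-0.61)^2 + (-0.17)^2 = 1.401.
  rho(1) = -0.5063 / 1.401 = -0.3614.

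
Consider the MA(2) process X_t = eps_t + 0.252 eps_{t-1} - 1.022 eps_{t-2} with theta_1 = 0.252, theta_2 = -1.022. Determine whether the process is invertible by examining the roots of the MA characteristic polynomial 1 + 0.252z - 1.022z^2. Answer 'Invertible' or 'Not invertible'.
\text{Not invertible}

The MA(q) characteristic polynomial is P(z) = 1 + 0.252z - 1.022z^2.
Invertibility requires all roots to lie outside the unit circle, i.e. |z| > 1 for every root.
Set 1 + (0.252) z + (-1.022) z^2 = 0, i.e. a z^2 + b z + c = 0 with a = -1.022, b = 0.252, c = 1.
Discriminant D = b^2 - 4ac = (0.252)^2 - 4*(-1.022)*1 = 0.063504 - (-4.088) = 4.151504.
D >= 0, so the roots are real: z = (-b +/- sqrt(D)) / (2a) = (-0.252 +/- 2.037524) / (-2.044).
  z_1 = (-0.252 + 2.037524) / (-2.044) = -0.8735,   |z_1| = 0.8735.
  z_2 = (-0.252 - 2.037524) / (-2.044) = 1.1201,   |z_2| = 1.1201.
Moduli of all roots: 0.8735, 1.1201.
All moduli strictly greater than 1? No.
Verdict: Not invertible.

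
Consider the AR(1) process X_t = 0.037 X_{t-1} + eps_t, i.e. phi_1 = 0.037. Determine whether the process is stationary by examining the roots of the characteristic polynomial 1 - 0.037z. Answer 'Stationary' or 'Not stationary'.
\text{Stationary}

The AR(p) characteristic polynomial is P(z) = 1 - 0.037z.
Stationarity requires all roots to lie outside the unit circle, i.e. |z| > 1 for every root.
This is linear in z: 1 + (-0.037) z = 0  =>  z = -1/(-0.037) = 27.027027,  |z| = 27.027027.
Moduli of all roots: 27.0270.
All moduli strictly greater than 1? Yes.
Verdict: Stationary.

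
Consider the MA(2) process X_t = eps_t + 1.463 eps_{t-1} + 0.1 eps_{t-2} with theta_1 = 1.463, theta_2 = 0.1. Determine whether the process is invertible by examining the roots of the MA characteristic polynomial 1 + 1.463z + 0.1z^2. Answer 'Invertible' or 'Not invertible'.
\text{Not invertible}

The MA(q) characteristic polynomial is P(z) = 1 + 1.463z + 0.1z^2.
Invertibility requires all roots to lie outside the unit circle, i.e. |z| > 1 for every root.
Set 1 + (1.463) z + (0.1) z^2 = 0, i.e. a z^2 + b z + c = 0 with a = 0.1, b = 1.463, c = 1.
Discriminant D = b^2 - 4ac = (1.463)^2 - 4*(0.1)*1 = 2.140369 - (0.4) = 1.740369.
D >= 0, so the roots are real: z = (-b +/- sqrt(D)) / (2a) = (-1.463 +/- 1.31923) / (0.2).
  z_1 = (-1.463 + 1.31923) / (0.2) = -0.7188,   |z_1| = 0.7188.
  z_2 = (-1.463 - 1.31923) / (0.2) = -13.9112,   |z_2| = 13.9112.
Moduli of all roots: 0.7188, 13.9112.
All moduli strictly greater than 1? No.
Verdict: Not invertible.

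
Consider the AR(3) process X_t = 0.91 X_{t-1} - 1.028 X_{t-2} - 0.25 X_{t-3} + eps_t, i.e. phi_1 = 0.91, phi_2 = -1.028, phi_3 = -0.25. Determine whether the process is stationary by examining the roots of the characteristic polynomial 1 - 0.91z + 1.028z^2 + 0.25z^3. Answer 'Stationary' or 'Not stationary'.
\text{Not stationary}

The AR(p) characteristic polynomial is P(z) = 1 - 0.91z + 1.028z^2 + 0.25z^3.
Stationarity requires all roots to lie outside the unit circle, i.e. |z| > 1 for every root.
Degree 3: look for a simple real root z0 first, then factor out (1 - z/z0) and solve the remaining quadratic.
Testing z0 = -5: P(-5) = 1 + (-0.91)(-5) + (1.028)(-5)^2 + (0.25)(-5)^3
  = 1 + (4.55) + (25.7) + (-31.25) = 0.  So z_0 = -5 is a root, |z_0| = 5.
Divide out the factor (1 + 0.2 z) = (1 - z/z0) (since 1/z0 = -0.2):
  P(z) = (1 + 0.2 z)(1 + (-1.11) z + (1.25) z^2)
  [check: z-coef -1.11 - (-0.2) = -0.91; z^2-coef 1.25 - (-0.2)(-1.11) = 1.028; z^3-coef -(-0.2)(1.25) = 0.25.]
Remaining roots from the quadratic factor 1 + (-1.11) z + (1.25) z^2:
  Set 1 + (-1.11) z + (1.25) z^2 = 0, i.e. a z^2 + b z + c = 0 with a = 1.25, b = -1.11, c = 1.
  Discriminant D = b^2 - 4ac = (-1.11)^2 - 4*(1.25)*1 = 1.2321 - (5) = -3.7679.
  D < 0, so the roots are the complex-conjugate pair z = (-b +/- i sqrt(-D)) / (2a) = 0.444 +/- 0.7764i.
  For a conjugate pair |z|^2 = z * conj(z) = (product of roots) = c/a = 1/(1.25) = 0.8, so |z| = sqrt(0.8) = 0.8944 for both roots.
Moduli of all roots: 5.0000, 0.8944, 0.8944.
All moduli strictly greater than 1? No.
Verdict: Not stationary.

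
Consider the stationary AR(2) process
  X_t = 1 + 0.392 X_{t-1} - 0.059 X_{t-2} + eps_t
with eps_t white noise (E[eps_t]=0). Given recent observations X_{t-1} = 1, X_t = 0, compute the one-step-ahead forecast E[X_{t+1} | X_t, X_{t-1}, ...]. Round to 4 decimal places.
E[X_{t+1} \mid \mathcal F_t] = 0.9410

For an AR(p) model X_t = c + sum_i phi_i X_{t-i} + eps_t, the
one-step-ahead conditional mean is
  E[X_{t+1} | X_t, ...] = c + sum_i phi_i X_{t+1-i}.
Substitute known values:
  E[X_{t+1} | ...] = 1 + (0.392) * (0) + (-0.059) * (1)
                   = 0.9410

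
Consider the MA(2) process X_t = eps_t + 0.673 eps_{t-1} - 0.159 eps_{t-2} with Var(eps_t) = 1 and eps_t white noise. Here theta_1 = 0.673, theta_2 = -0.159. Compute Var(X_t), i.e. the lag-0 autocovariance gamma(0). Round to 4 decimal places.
\gamma(0) = 1.4782

For an MA(q) process X_t = eps_t + sum_i theta_i eps_{t-i} with
Var(eps_t) = sigma^2, the variance is
  gamma(0) = sigma^2 * (1 + sum_i theta_i^2).
  sum_i theta_i^2 = (0.673)^2 + (-0.159)^2 = 0.452929 + 0.025281 = 0.47821.
  gamma(0) = 1 * (1 + 0.47821) = 1 * 1.47821 = 1.47821, which rounds to 1.4782.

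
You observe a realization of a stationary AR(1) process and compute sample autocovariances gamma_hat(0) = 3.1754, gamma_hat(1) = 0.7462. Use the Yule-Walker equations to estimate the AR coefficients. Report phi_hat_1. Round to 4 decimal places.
\hat\phi_{1} = 0.2350

The Yule-Walker equations for an AR(p) process read, in matrix form,
  Gamma_p phi = r_p,   with   (Gamma_p)_{ij} = gamma(|i - j|),
                       (r_p)_i = gamma(i),   i,j = 1..p.
Substitute the sample gammas (Toeplitz matrix and right-hand side of size 1):
  Gamma_p = [[3.1754]]
  r_p     = [0.7462]
With p = 1 this is the single equation gamma(0) phi_1 = gamma(1):
  phi_hat_1 = gamma(1) / gamma(0) = 0.7462 / 3.1754 = 0.2350.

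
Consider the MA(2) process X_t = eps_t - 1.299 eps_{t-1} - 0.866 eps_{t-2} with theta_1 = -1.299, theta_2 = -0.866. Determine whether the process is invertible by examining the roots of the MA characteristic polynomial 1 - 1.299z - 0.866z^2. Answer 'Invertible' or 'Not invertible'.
\text{Not invertible}

The MA(q) characteristic polynomial is P(z) = 1 - 1.299z - 0.866z^2.
Invertibility requires all roots to lie outside the unit circle, i.e. |z| > 1 for every root.
Set 1 + (-1.299) z + (-0.866) z^2 = 0, i.e. a z^2 + b z + c = 0 with a = -0.866, b = -1.299, c = 1.
Discriminant D = b^2 - 4ac = (-1.299)^2 - 4*(-0.866)*1 = 1.687401 - (-3.464) = 5.151401.
D >= 0, so the roots are real: z = (-b +/- sqrt(D)) / (2a) = (1.299 +/- 2.26967) / (-1.732).
  z_1 = (1.299 + 2.26967) / (-1.732) = -2.0604,   |z_1| = 2.0604.
  z_2 = (1.299 - 2.26967) / (-1.732) = 0.5604,   |z_2| = 0.5604.
Moduli of all roots: 2.0604, 0.5604.
All moduli strictly greater than 1? No.
Verdict: Not invertible.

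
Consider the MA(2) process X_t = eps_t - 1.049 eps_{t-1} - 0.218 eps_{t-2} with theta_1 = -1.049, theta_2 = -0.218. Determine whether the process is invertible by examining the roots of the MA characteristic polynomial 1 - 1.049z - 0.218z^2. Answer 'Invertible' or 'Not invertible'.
\text{Not invertible}

The MA(q) characteristic polynomial is P(z) = 1 - 1.049z - 0.218z^2.
Invertibility requires all roots to lie outside the unit circle, i.e. |z| > 1 for every root.
Set 1 + (-1.049) z + (-0.218) z^2 = 0, i.e. a z^2 + b z + c = 0 with a = -0.218, b = -1.049, c = 1.
Discriminant D = b^2 - 4ac = (-1.049)^2 - 4*(-0.218)*1 = 1.100401 - (-0.872) = 1.972401.
D >= 0, so the roots are real: z = (-b +/- sqrt(D)) / (2a) = (1.049 +/- 1.404422) / (-0.436).
  z_1 = (1.049 + 1.404422) / (-0.436) = -5.6271,   |z_1| = 5.6271.
  z_2 = (1.049 - 1.404422) / (-0.436) = 0.8152,   |z_2| = 0.8152.
Moduli of all roots: 5.6271, 0.8152.
All moduli strictly greater than 1? No.
Verdict: Not invertible.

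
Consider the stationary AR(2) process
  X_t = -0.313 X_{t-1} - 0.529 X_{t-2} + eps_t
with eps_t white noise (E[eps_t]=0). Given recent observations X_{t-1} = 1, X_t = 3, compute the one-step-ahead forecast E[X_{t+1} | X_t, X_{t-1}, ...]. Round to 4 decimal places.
E[X_{t+1} \mid \mathcal F_t] = -1.4680

For an AR(p) model X_t = c + sum_i phi_i X_{t-i} + eps_t, the
one-step-ahead conditional mean is
  E[X_{t+1} | X_t, ...] = c + sum_i phi_i X_{t+1-i}.
Substitute known values:
  E[X_{t+1} | ...] = (-0.313) * (3) + (-0.529) * (1)
                   = -1.4680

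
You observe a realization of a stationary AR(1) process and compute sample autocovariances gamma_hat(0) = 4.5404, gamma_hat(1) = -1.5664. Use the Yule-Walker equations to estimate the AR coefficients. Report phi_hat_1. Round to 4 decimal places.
\hat\phi_{1} = -0.3450

The Yule-Walker equations for an AR(p) process read, in matrix form,
  Gamma_p phi = r_p,   with   (Gamma_p)_{ij} = gamma(|i - j|),
                       (r_p)_i = gamma(i),   i,j = 1..p.
Substitute the sample gammas (Toeplitz matrix and right-hand side of size 1):
  Gamma_p = [[4.5404]]
  r_p     = [-1.5664]
With p = 1 this is the single equation gamma(0) phi_1 = gamma(1):
  phi_hat_1 = gamma(1) / gamma(0) = -1.5664 / 4.5404 = -0.3450.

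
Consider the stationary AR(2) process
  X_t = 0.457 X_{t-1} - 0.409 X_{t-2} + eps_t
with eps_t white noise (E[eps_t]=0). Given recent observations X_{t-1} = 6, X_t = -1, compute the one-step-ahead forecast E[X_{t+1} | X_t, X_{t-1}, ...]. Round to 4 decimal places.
E[X_{t+1} \mid \mathcal F_t] = -2.9110

For an AR(p) model X_t = c + sum_i phi_i X_{t-i} + eps_t, the
one-step-ahead conditional mean is
  E[X_{t+1} | X_t, ...] = c + sum_i phi_i X_{t+1-i}.
Substitute known values:
  E[X_{t+1} | ...] = (0.457) * (-1) + (-0.409) * (6)
                   = -2.9110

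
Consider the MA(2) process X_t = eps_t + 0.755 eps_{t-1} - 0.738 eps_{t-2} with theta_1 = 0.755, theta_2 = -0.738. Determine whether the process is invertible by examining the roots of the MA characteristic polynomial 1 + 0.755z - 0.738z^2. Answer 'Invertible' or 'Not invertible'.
\text{Not invertible}

The MA(q) characteristic polynomial is P(z) = 1 + 0.755z - 0.738z^2.
Invertibility requires all roots to lie outside the unit circle, i.e. |z| > 1 for every root.
Set 1 + (0.755) z + (-0.738) z^2 = 0, i.e. a z^2 + b z + c = 0 with a = -0.738, b = 0.755, c = 1.
Discriminant D = b^2 - 4ac = (0.755)^2 - 4*(-0.738)*1 = 0.570025 - (-2.952) = 3.522025.
D >= 0, so the roots are real: z = (-b +/- sqrt(D)) / (2a) = (-0.755 +/- 1.876706) / (-1.476).
  z_1 = (-0.755 + 1.876706) / (-1.476) = -0.76,   |z_1| = 0.76.
  z_2 = (-0.755 - 1.876706) / (-1.476) = 1.783,   |z_2| = 1.783.
Moduli of all roots: 0.7600, 1.7830.
All moduli strictly greater than 1? No.
Verdict: Not invertible.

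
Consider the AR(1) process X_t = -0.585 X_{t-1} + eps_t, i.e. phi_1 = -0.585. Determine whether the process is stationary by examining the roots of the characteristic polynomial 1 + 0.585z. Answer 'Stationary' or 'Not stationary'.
\text{Stationary}

The AR(p) characteristic polynomial is P(z) = 1 + 0.585z.
Stationarity requires all roots to lie outside the unit circle, i.e. |z| > 1 for every root.
This is linear in z: 1 + (0.585) z = 0  =>  z = -1/(0.585) = -1.709402,  |z| = 1.709402.
Moduli of all roots: 1.7094.
All moduli strictly greater than 1? Yes.
Verdict: Stationary.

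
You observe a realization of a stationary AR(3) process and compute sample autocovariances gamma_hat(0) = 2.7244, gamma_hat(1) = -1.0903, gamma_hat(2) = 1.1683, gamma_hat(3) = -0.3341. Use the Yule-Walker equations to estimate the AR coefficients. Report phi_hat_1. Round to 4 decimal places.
\hat\phi_{1} = -0.3240

The Yule-Walker equations for an AR(p) process read, in matrix form,
  Gamma_p phi = r_p,   with   (Gamma_p)_{ij} = gamma(|i - j|),
                       (r_p)_i = gamma(i),   i,j = 1..p.
Substitute the sample gammas (Toeplitz matrix and right-hand side of size 3):
  Gamma_p = [[2.7244, -1.0903, 1.1683], [-1.0903, 2.7244, -1.0903], [1.1683, -1.0903, 2.7244]]
  r_p     = [-1.0903, 1.1683, -0.3341]
Written out (R1..R3):
  (R1) 2.7244 phi_1 - 1.0903 phi_2 + 1.1683 phi_3 = -1.0903
  (R2) -1.0903 phi_1 + 2.7244 phi_2 - 1.0903 phi_3 = 1.1683
  (R3) 1.1683 phi_1 - 1.0903 phi_2 + 2.7244 phi_3 = -0.3341
Gaussian elimination:
  R2 <- R2 - (-1.0903/2.7244) R1 = R2 - (-0.400198) R1:  2.288064 phi_2 - 0.622748 phi_3 = 0.731964
  R3 <- R3 - (1.1683/2.7244) R1 = R3 - (0.428828) R1:  -0.622748 phi_2 + 2.2234 phi_3 = 0.133452
  R3 <- R3 - (-0.622748/2.288064) R2 = R3 - (-0.272173) R2:  2.053905 phi_3 = 0.332672
Back-substitution:
  phi_hat_3 = 0.332672 / 2.053905 = 0.161971
  phi_hat_2 = (0.731964 - (-0.622748)(0.161971)) / 2.288064 = 0.363989
  phi_hat_1 = (-1.0903 - (-1.0903)(0.363989) - (1.1683)(0.161971)) / 2.7244 = -0.323988
So phi_hat = [-0.3240, 0.3640, 0.1620].
Therefore phi_hat_1 = -0.3240.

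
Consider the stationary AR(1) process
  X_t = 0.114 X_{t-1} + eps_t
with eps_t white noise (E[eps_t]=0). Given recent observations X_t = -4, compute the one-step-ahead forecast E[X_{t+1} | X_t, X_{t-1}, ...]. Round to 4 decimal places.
E[X_{t+1} \mid \mathcal F_t] = -0.4560

For an AR(p) model X_t = c + sum_i phi_i X_{t-i} + eps_t, the
one-step-ahead conditional mean is
  E[X_{t+1} | X_t, ...] = c + sum_i phi_i X_{t+1-i}.
Substitute known values:
  E[X_{t+1} | ...] = (0.114) * (-4)
                   = -0.4560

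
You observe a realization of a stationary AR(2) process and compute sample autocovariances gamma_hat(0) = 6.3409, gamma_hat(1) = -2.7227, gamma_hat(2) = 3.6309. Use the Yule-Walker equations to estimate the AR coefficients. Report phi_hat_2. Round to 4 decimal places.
\hat\phi_{2} = 0.4760

The Yule-Walker equations for an AR(p) process read, in matrix form,
  Gamma_p phi = r_p,   with   (Gamma_p)_{ij} = gamma(|i - j|),
                       (r_p)_i = gamma(i),   i,j = 1..p.
Substitute the sample gammas (Toeplitz matrix and right-hand side of size 2):
  Gamma_p = [[6.3409, -2.7227], [-2.7227, 6.3409]]
  r_p     = [-2.7227, 3.6309]
Written out:
  6.3409 phi_1 - 2.7227 phi_2 = -2.7227
  -2.7227 phi_1 + 6.3409 phi_2 = 3.6309
Solve by Cramer's rule:
  det = gamma(0)^2 - gamma(1)^2 = (6.3409)^2 - (-2.7227)^2 = 40.20701281 - 7.41309529 = 32.79391752
  phi_hat_1 = [gamma(1) gamma(0) - gamma(1) gamma(2)] / det = [(-2.7227)(6.3409) - (-2.7227)(3.6309)] / 32.79391752 = -7.378517 / 32.79391752 = -0.225
  phi_hat_2 = [gamma(0) gamma(2) - gamma(1)^2] / det = [(6.3409)(3.6309) - (-2.7227)^2] / 32.79391752 = 15.61007852 / 32.79391752 = 0.476
So phi_hat = [-0.2250, 0.4760].
Therefore phi_hat_2 = 0.4760.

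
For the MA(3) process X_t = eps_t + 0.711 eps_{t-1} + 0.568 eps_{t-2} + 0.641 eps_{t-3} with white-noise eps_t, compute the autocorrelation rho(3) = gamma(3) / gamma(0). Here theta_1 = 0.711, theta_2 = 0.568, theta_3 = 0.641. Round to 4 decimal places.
\rho(3) = 0.2863

For an MA(q) process with theta_0 = 1, the autocovariance is
  gamma(k) = sigma^2 * sum_{i=0..q-k} theta_i * theta_{i+k},
and rho(k) = gamma(k) / gamma(0). Sigma^2 cancels.
  numerator   = (1)*(0.641) = 0.641.
  denominator = (1)^2 + (0.711)^2 + (0.568)^2 + (0.641)^2 = 2.239026.
  rho(3) = 0.641 / 2.239026 = 0.2863.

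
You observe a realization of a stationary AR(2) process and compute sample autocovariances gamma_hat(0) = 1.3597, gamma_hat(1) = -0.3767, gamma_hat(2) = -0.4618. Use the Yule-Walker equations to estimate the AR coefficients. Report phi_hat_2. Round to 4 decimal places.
\hat\phi_{2} = -0.4510

The Yule-Walker equations for an AR(p) process read, in matrix form,
  Gamma_p phi = r_p,   with   (Gamma_p)_{ij} = gamma(|i - j|),
                       (r_p)_i = gamma(i),   i,j = 1..p.
Substitute the sample gammas (Toeplitz matrix and right-hand side of size 2):
  Gamma_p = [[1.3597, -0.3767], [-0.3767, 1.3597]]
  r_p     = [-0.3767, -0.4618]
Written out:
  1.3597 phi_1 - 0.3767 phi_2 = -0.3767
  -0.3767 phi_1 + 1.3597 phi_2 = -0.4618
Solve by Cramer's rule:
  det = gamma(0)^2 - gamma(1)^2 = (1.3597)^2 - (-0.3767)^2 = 1.84878409 - 0.14190289 = 1.7068812
  phi_hat_1 = [gamma(1) gamma(0) - gamma(1) gamma(2)] / det = [(-0.3767)(1.3597) - (-0.3767)(-0.4618)] / 1.7068812 = -0.68615905 / 1.7068812 = -0.402
  phi_hat_2 = [gamma(0) gamma(2) - gamma(1)^2] / det = [(1.3597)(-0.4618) - (-0.3767)^2] / 1.7068812 = -0.76981235 / 1.7068812 = -0.451
So phi_hat = [-0.4020, -0.4510].
Therefore phi_hat_2 = -0.4510.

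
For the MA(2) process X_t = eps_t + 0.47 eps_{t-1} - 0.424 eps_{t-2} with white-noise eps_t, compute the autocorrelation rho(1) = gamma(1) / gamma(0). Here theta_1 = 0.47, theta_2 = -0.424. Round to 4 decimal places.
\rho(1) = 0.1933

For an MA(q) process with theta_0 = 1, the autocovariance is
  gamma(k) = sigma^2 * sum_{i=0..q-k} theta_i * theta_{i+k},
and rho(k) = gamma(k) / gamma(0). Sigma^2 cancels.
  numerator   = (1)*(0.47) + (0.47)*(-0.424) = 0.27072.
  denominator = (1)^2 + (0.47)^2 + (-0.424)^2 = 1.400676.
  rho(1) = 0.27072 / 1.400676 = 0.1933.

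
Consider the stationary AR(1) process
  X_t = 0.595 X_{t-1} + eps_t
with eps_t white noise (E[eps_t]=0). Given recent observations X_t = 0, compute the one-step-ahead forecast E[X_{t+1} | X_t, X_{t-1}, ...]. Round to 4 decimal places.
E[X_{t+1} \mid \mathcal F_t] = 0.0000

For an AR(p) model X_t = c + sum_i phi_i X_{t-i} + eps_t, the
one-step-ahead conditional mean is
  E[X_{t+1} | X_t, ...] = c + sum_i phi_i X_{t+1-i}.
Substitute known values:
  E[X_{t+1} | ...] = (0.595) * (0)
                   = 0.0000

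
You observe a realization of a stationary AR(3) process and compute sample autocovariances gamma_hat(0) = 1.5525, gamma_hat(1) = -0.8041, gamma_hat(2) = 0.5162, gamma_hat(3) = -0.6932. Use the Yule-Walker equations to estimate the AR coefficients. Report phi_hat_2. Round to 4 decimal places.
\hat\phi_{2} = -0.0709

The Yule-Walker equations for an AR(p) process read, in matrix form,
  Gamma_p phi = r_p,   with   (Gamma_p)_{ij} = gamma(|i - j|),
                       (r_p)_i = gamma(i),   i,j = 1..p.
Substitute the sample gammas (Toeplitz matrix and right-hand side of size 3):
  Gamma_p = [[1.5525, -0.8041, 0.5162], [-0.8041, 1.5525, -0.8041], [0.5162, -0.8041, 1.5525]]
  r_p     = [-0.8041, 0.5162, -0.6932]
Written out (R1..R3):
  (R1) 1.5525 phi_1 - 0.8041 phi_2 + 0.5162 phi_3 = -0.8041
  (R2) -0.8041 phi_1 + 1.5525 phi_2 - 0.8041 phi_3 = 0.5162
  (R3) 0.5162 phi_1 - 0.8041 phi_2 + 1.5525 phi_3 = -0.6932
Gaussian elimination:
  R2 <- R2 - (-0.8041/1.5525) R1 = R2 - (-0.517939) R1:  1.136025 phi_2 - 0.53674 phi_3 = 0.099725
  R3 <- R3 - (0.5162/1.5525) R1 = R3 - (0.332496) R1:  -0.53674 phi_2 + 1.380866 phi_3 = -0.42584
  R3 <- R3 - (-0.53674/1.136025) R2 = R3 - (-0.472472) R2:  1.127271 phi_3 = -0.378723
Back-substitution:
  phi_hat_3 = -0.378723 / 1.127271 = -0.335964
  phi_hat_2 = (0.099725 - (-0.53674)(-0.335964)) / 1.136025 = -0.070949
  phi_hat_1 = (-0.8041 - (-0.8041)(-0.070949) - (0.5162)(-0.335964)) / 1.5525 = -0.442979
So phi_hat = [-0.4430, -0.0709, -0.3360].
Therefore phi_hat_2 = -0.0709.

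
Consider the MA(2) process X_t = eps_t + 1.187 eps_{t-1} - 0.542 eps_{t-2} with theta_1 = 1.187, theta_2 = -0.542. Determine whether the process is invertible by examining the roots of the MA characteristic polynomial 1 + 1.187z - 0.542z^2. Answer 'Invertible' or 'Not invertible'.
\text{Not invertible}

The MA(q) characteristic polynomial is P(z) = 1 + 1.187z - 0.542z^2.
Invertibility requires all roots to lie outside the unit circle, i.e. |z| > 1 for every root.
Set 1 + (1.187) z + (-0.542) z^2 = 0, i.e. a z^2 + b z + c = 0 with a = -0.542, b = 1.187, c = 1.
Discriminant D = b^2 - 4ac = (1.187)^2 - 4*(-0.542)*1 = 1.408969 - (-2.168) = 3.576969.
D >= 0, so the roots are real: z = (-b +/- sqrt(D)) / (2a) = (-1.187 +/- 1.891288) / (-1.084).
  z_1 = (-1.187 + 1.891288) / (-1.084) = -0.6497,   |z_1| = 0.6497.
  z_2 = (-1.187 - 1.891288) / (-1.084) = 2.8397,   |z_2| = 2.8397.
Moduli of all roots: 0.6497, 2.8397.
All moduli strictly greater than 1? No.
Verdict: Not invertible.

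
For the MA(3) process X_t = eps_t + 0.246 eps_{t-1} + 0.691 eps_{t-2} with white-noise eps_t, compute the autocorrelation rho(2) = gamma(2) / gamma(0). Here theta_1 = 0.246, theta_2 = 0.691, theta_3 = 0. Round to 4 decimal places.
\rho(2) = 0.4493

For an MA(q) process with theta_0 = 1, the autocovariance is
  gamma(k) = sigma^2 * sum_{i=0..q-k} theta_i * theta_{i+k},
and rho(k) = gamma(k) / gamma(0). Sigma^2 cancels.
  numerator   = (1)*(0.691) + (0.246)*(0) = 0.691.
  denominator = (1)^2 + (0.246)^2 + (0.691)^2 + (0)^2 = 1.537997.
  rho(2) = 0.691 / 1.537997 = 0.4493.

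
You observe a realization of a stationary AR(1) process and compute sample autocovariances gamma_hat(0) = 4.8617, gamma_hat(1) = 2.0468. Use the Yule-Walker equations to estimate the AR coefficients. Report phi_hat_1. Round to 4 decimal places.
\hat\phi_{1} = 0.4210

The Yule-Walker equations for an AR(p) process read, in matrix form,
  Gamma_p phi = r_p,   with   (Gamma_p)_{ij} = gamma(|i - j|),
                       (r_p)_i = gamma(i),   i,j = 1..p.
Substitute the sample gammas (Toeplitz matrix and right-hand side of size 1):
  Gamma_p = [[4.8617]]
  r_p     = [2.0468]
With p = 1 this is the single equation gamma(0) phi_1 = gamma(1):
  phi_hat_1 = gamma(1) / gamma(0) = 2.0468 / 4.8617 = 0.4210.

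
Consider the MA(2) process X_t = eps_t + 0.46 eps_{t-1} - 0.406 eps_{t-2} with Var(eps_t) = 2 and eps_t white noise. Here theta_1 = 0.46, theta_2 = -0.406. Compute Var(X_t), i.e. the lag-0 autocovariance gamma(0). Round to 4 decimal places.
\gamma(0) = 2.7529

For an MA(q) process X_t = eps_t + sum_i theta_i eps_{t-i} with
Var(eps_t) = sigma^2, the variance is
  gamma(0) = sigma^2 * (1 + sum_i theta_i^2).
  sum_i theta_i^2 = (0.46)^2 + (-0.406)^2 = 0.2116 + 0.164836 = 0.376436.
  gamma(0) = 2 * (1 + 0.376436) = 2 * 1.376436 = 2.752872, which rounds to 2.7529.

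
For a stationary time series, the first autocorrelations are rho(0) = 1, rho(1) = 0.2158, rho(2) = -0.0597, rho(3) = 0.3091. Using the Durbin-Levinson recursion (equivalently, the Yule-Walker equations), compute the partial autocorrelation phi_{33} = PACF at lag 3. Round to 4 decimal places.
\phi_{33} = 0.3690

The PACF at lag k is phi_{kk}, the last component of the solution
to the Yule-Walker system G_k phi = r_k where
  (G_k)_{ij} = rho(|i - j|), (r_k)_i = rho(i), i,j = 1..k.
Equivalently, Durbin-Levinson gives phi_{kk} iteratively:
  phi_{11} = rho(1)
  phi_{kk} = [rho(k) - sum_{j=1..k-1} phi_{k-1,j} rho(k-j)]
            / [1 - sum_{j=1..k-1} phi_{k-1,j} rho(j)],
  phi_{k,j} = phi_{k-1,j} - phi_{kk} phi_{k-1,k-j},  j = 1..k-1.
Step k = 1:
  phi_11 = rho(1) = 0.2158.
Step k = 2:
  phi_22 = [rho(2) - phi_11 rho(1)] / [1 - phi_11 rho(1)] = [-0.0597 - (0.2158)(0.2158)] / [1 - (0.2158)(0.2158)]
         = -0.10626964 / 0.95343036 = -0.11146.
  Update: phi_21 = phi_11 - phi_22 phi_11 = 0.2158 - (-0.11146)(0.2158) = 0.239853.
Step k = 3:
  phi_33 = [rho(3) - phi_21 rho(2) - phi_22 rho(1)] / [1 - phi_21 rho(1) - phi_22 rho(2)]
    numerator   = 0.3091 - (0.239853)(-0.0597) - (-0.11146)(0.2158) = 0.34747237
    denominator = 1 - (0.239853)(0.2158) - (-0.11146)(-0.0597) = 0.94158551
  phi_33 = 0.34747237 / 0.94158551 = 0.369.
Therefore phi_{33} = 0.3690.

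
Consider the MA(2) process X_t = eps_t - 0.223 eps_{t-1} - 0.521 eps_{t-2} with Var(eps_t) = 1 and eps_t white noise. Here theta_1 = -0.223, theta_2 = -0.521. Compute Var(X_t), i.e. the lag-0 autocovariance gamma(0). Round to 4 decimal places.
\gamma(0) = 1.3212

For an MA(q) process X_t = eps_t + sum_i theta_i eps_{t-i} with
Var(eps_t) = sigma^2, the variance is
  gamma(0) = sigma^2 * (1 + sum_i theta_i^2).
  sum_i theta_i^2 = (-0.223)^2 + (-0.521)^2 = 0.049729 + 0.271441 = 0.32117.
  gamma(0) = 1 * (1 + 0.32117) = 1 * 1.32117 = 1.32117, which rounds to 1.3212.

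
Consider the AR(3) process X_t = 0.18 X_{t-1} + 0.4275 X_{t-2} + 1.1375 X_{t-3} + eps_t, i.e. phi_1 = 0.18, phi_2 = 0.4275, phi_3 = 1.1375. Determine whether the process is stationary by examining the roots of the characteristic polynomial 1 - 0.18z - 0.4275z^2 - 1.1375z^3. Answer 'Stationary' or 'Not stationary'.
\text{Not stationary}

The AR(p) characteristic polynomial is P(z) = 1 - 0.18z - 0.4275z^2 - 1.1375z^3.
Stationarity requires all roots to lie outside the unit circle, i.e. |z| > 1 for every root.
Degree 3: look for a simple real root z0 first, then factor out (1 - z/z0) and solve the remaining quadratic.
Testing z0 = 0.8: P(0.8) = 1 + (-0.18)(0.8) + (-0.4275)(0.8)^2 + (-1.1375)(0.8)^3
  = 1 + (-0.144) + (-0.2736) + (-0.5824) = 0.  So z_0 = 0.8 is a root, |z_0| = 0.8.
Divide out the factor (1 - 1.25 z) = (1 - z/z0) (since 1/z0 = 1.25):
  P(z) = (1 - 1.25 z)(1 + (1.07) z + (0.91) z^2)
  [check: z-coef 1.07 - (1.25) = -0.18; z^2-coef 0.91 - (1.25)(1.07) = -0.4275; z^3-coef -(1.25)(0.91) = -1.1375.]
Remaining roots from the quadratic factor 1 + (1.07) z + (0.91) z^2:
  Set 1 + (1.07) z + (0.91) z^2 = 0, i.e. a z^2 + b z + c = 0 with a = 0.91, b = 1.07, c = 1.
  Discriminant D = b^2 - 4ac = (1.07)^2 - 4*(0.91)*1 = 1.1449 - (3.64) = -2.4951.
  D < 0, so the roots are the complex-conjugate pair z = (-b +/- i sqrt(-D)) / (2a) = -0.5879 +/- 0.8679i.
  For a conjugate pair |z|^2 = z * conj(z) = (product of roots) = c/a = 1/(0.91) = 1.098901, so |z| = sqrt(1.098901) = 1.0483 for both roots.
Moduli of all roots: 0.8000, 1.0483, 1.0483.
All moduli strictly greater than 1? No.
Verdict: Not stationary.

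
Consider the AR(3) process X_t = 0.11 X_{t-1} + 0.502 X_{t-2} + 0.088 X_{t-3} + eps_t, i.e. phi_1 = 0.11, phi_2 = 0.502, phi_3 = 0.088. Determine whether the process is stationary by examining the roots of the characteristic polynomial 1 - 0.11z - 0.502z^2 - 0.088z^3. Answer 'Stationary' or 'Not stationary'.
\text{Stationary}

The AR(p) characteristic polynomial is P(z) = 1 - 0.11z - 0.502z^2 - 0.088z^3.
Stationarity requires all roots to lie outside the unit circle, i.e. |z| > 1 for every root.
Degree 3: look for a simple real root z0 first, then factor out (1 - z/z0) and solve the remaining quadratic.
Testing z0 = -5: P(-5) = 1 + (-0.11)(-5) + (-0.502)(-5)^2 + (-0.088)(-5)^3
  = 1 + (0.55) + (-12.55) + (11) = 0.  So z_0 = -5 is a root, |z_0| = 5.
Divide out the factor (1 + 0.2 z) = (1 - z/z0) (since 1/z0 = -0.2):
  P(z) = (1 + 0.2 z)(1 + (-0.31) z + (-0.44) z^2)
  [check: z-coef -0.31 - (-0.2) = -0.11; z^2-coef -0.44 - (-0.2)(-0.31) = -0.502; z^3-coef -(-0.2)(-0.44) = -0.088.]
Remaining roots from the quadratic factor 1 + (-0.31) z + (-0.44) z^2:
  Set 1 + (-0.31) z + (-0.44) z^2 = 0, i.e. a z^2 + b z + c = 0 with a = -0.44, b = -0.31, c = 1.
  Discriminant D = b^2 - 4ac = (-0.31)^2 - 4*(-0.44)*1 = 0.0961 - (-1.76) = 1.8561.
  D >= 0, so the roots are real: z = (-b +/- sqrt(D)) / (2a) = (0.31 +/- 1.362388) / (-0.88).
    z_1 = (0.31 + 1.362388) / (-0.88) = -1.9004,   |z_1| = 1.9004.
    z_2 = (0.31 - 1.362388) / (-0.88) = 1.1959,   |z_2| = 1.1959.
Moduli of all roots: 5.0000, 1.9004, 1.1959.
All moduli strictly greater than 1? Yes.
Verdict: Stationary.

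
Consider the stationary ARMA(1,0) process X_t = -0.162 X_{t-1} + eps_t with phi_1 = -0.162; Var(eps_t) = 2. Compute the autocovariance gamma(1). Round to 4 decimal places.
\gamma(1) = -0.3327

Multiply the model equation by X_{t-k} and take expectations. With theta_0 = psi_0 = 1 and psi_j the MA(infinity) weights, this gives
  gamma(k) - sum_i phi_i gamma(k-i) = c_k,
  c_k = sigma^2 * sum_{j=k..q} theta_j psi_{j-k}   (c_k = 0 for k > q),
using gamma(-m) = gamma(m).
Pure AR (q = 0): c_0 = sigma^2 = 2, c_k = 0 for k >= 1.
Equations for k = 0 and k = 1 (AR order 1):
  gamma(0) = phi_1 gamma(1) + c_0
  gamma(1) = phi_1 gamma(0) + c_1
Substituting the second into the first: gamma(0) (1 - phi_1^2) = c_0 + phi_1 c_1, so
  gamma(0) = c_0 / (1 - phi_1^2) = 2 / (1 - (-0.162)^2) = 2 / 0.973756 = 2.053903.
  gamma(1) = phi_1 gamma(0) = (-0.162)(2.053903) = -0.332732.
Therefore gamma(1) = -0.3327 (to 4 decimal places).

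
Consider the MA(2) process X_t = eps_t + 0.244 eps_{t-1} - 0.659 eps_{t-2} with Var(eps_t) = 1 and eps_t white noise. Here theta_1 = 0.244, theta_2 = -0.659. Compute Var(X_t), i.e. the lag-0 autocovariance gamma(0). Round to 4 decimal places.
\gamma(0) = 1.4938

For an MA(q) process X_t = eps_t + sum_i theta_i eps_{t-i} with
Var(eps_t) = sigma^2, the variance is
  gamma(0) = sigma^2 * (1 + sum_i theta_i^2).
  sum_i theta_i^2 = (0.244)^2 + (-0.659)^2 = 0.059536 + 0.434281 = 0.493817.
  gamma(0) = 1 * (1 + 0.493817) = 1 * 1.493817 = 1.493817, which rounds to 1.4938.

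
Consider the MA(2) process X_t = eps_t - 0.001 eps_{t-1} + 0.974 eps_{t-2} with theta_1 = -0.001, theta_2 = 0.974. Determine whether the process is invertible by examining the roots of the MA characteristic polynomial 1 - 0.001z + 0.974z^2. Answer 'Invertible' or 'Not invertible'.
\text{Invertible}

The MA(q) characteristic polynomial is P(z) = 1 - 0.001z + 0.974z^2.
Invertibility requires all roots to lie outside the unit circle, i.e. |z| > 1 for every root.
Set 1 + (-0.001) z + (0.974) z^2 = 0, i.e. a z^2 + b z + c = 0 with a = 0.974, b = -0.001, c = 1.
Discriminant D = b^2 - 4ac = (-0.001)^2 - 4*(0.974)*1 = 0.000001 - (3.896) = -3.895999.
D < 0, so the roots are the complex-conjugate pair z = (-b +/- i sqrt(-D)) / (2a) = 0.0005 +/- 1.0133i.
For a conjugate pair |z|^2 = z * conj(z) = (product of roots) = c/a = 1/(0.974) = 1.026694, so |z| = sqrt(1.026694) = 1.0133 for both roots.
Moduli of all roots: 1.0133, 1.0133.
All moduli strictly greater than 1? Yes.
Verdict: Invertible.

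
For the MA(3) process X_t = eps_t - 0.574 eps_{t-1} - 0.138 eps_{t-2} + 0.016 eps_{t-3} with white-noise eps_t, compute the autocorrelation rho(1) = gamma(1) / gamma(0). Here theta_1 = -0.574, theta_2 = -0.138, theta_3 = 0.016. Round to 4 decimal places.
\rho(1) = -0.3685

For an MA(q) process with theta_0 = 1, the autocovariance is
  gamma(k) = sigma^2 * sum_{i=0..q-k} theta_i * theta_{i+k},
and rho(k) = gamma(k) / gamma(0). Sigma^2 cancels.
  numerator   = (1)*(-0.574) + (-0.574)*(-0.138) + (-0.138)*(0.016) = -0.496996.
  denominator = (1)^2 + (-0.574)^2 + (-0.138)^2 + (0.016)^2 = 1.348776.
  rho(1) = -0.496996 / 1.348776 = -0.3685.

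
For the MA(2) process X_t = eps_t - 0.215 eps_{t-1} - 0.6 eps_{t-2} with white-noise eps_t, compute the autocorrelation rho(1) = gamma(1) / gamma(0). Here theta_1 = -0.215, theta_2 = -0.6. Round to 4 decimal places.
\rho(1) = -0.0612

For an MA(q) process with theta_0 = 1, the autocovariance is
  gamma(k) = sigma^2 * sum_{i=0..q-k} theta_i * theta_{i+k},
and rho(k) = gamma(k) / gamma(0). Sigma^2 cancels.
  numerator   = (1)*(-0.215) + (-0.215)*(-0.6) = -0.086.
  denominator = (1)^2 + (-0.215)^2 + (-0.6)^2 = 1.406225.
  rho(1) = -0.086 / 1.406225 = -0.0612.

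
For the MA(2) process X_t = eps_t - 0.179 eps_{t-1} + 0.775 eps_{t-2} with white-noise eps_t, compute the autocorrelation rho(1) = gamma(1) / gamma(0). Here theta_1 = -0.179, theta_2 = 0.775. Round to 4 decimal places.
\rho(1) = -0.1946

For an MA(q) process with theta_0 = 1, the autocovariance is
  gamma(k) = sigma^2 * sum_{i=0..q-k} theta_i * theta_{i+k},
and rho(k) = gamma(k) / gamma(0). Sigma^2 cancels.
  numerator   = (1)*(-0.179) + (-0.179)*(0.775) = -0.317725.
  denominator = (1)^2 + (-0.179)^2 + (0.775)^2 = 1.632666.
  rho(1) = -0.317725 / 1.632666 = -0.1946.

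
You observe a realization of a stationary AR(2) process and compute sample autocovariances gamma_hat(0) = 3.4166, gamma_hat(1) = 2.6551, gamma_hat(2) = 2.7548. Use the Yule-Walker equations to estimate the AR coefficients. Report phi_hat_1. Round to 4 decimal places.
\hat\phi_{1} = 0.3800

The Yule-Walker equations for an AR(p) process read, in matrix form,
  Gamma_p phi = r_p,   with   (Gamma_p)_{ij} = gamma(|i - j|),
                       (r_p)_i = gamma(i),   i,j = 1..p.
Substitute the sample gammas (Toeplitz matrix and right-hand side of size 2):
  Gamma_p = [[3.4166, 2.6551], [2.6551, 3.4166]]
  r_p     = [2.6551, 2.7548]
Written out:
  3.4166 phi_1 + 2.6551 phi_2 = 2.6551
  2.6551 phi_1 + 3.4166 phi_2 = 2.7548
Solve by Cramer's rule:
  det = gamma(0)^2 - gamma(1)^2 = (3.4166)^2 - (2.6551)^2 = 11.67315556 - 7.04955601 = 4.62359955
  phi_hat_1 = [gamma(1) gamma(0) - gamma(1) gamma(2)] / det = [(2.6551)(3.4166) - (2.6551)(2.7548)] / 4.62359955 = 1.75714518 / 4.62359955 = 0.38
  phi_hat_2 = [gamma(0) gamma(2) - gamma(1)^2] / det = [(3.4166)(2.7548) - (2.6551)^2] / 4.62359955 = 2.36249367 / 4.62359955 = 0.511
So phi_hat = [0.3800, 0.5110].
Therefore phi_hat_1 = 0.3800.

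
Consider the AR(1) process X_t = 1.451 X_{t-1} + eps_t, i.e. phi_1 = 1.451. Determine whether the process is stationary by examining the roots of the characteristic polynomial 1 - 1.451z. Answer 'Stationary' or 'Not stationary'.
\text{Not stationary}

The AR(p) characteristic polynomial is P(z) = 1 - 1.451z.
Stationarity requires all roots to lie outside the unit circle, i.e. |z| > 1 for every root.
This is linear in z: 1 + (-1.451) z = 0  =>  z = -1/(-1.451) = 0.68918,  |z| = 0.68918.
Moduli of all roots: 0.6892.
All moduli strictly greater than 1? No.
Verdict: Not stationary.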